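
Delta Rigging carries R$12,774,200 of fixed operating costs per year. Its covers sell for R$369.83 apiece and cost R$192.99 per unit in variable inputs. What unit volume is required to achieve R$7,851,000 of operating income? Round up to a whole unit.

116,632 covers

Unit CM = price − variable cost = R$369.83 − R$192.99 = R$176.84.
Need Q such that Q × R$176.84 − R$12,774,200 = R$7,851,000, i.e. Q = R$20,625,200 / R$176.84 = 116,631.98 → 116,632.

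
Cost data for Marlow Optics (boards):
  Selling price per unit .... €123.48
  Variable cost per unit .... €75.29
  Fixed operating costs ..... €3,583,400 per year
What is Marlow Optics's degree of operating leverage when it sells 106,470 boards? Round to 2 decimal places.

At 106,470 units, contribution = 106,470 × €48.19 = €5,130,789.30.
EBIT = €5,130,789.30 − €3,583,400 = €1,547,389.30.
So DOL = total CM / EBIT = €5,130,789.30 / €1,547,389.30 = 3.3158.

3.32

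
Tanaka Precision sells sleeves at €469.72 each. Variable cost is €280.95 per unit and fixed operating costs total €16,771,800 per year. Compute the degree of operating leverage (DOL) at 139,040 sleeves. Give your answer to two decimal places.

2.77

Contribution at this volume is 139,040 × €188.77 = €26,246,580.80.
Subtracting fixed costs: EBIT = €26,246,580.80 − €16,771,800 = €9,474,780.80.
DOL = contribution ÷ EBIT = €26,246,580.80 ÷ €9,474,780.80 = 2.7702.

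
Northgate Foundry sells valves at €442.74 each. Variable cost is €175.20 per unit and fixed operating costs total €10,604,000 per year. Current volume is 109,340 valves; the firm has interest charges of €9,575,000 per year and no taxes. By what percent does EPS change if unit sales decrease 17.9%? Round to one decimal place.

Total contribution margin = 109,340 × €267.54 = €29,252,823.60.
Operating income = contribution − fixed costs = €29,252,823.60 − €10,604,000 = €18,648,823.60.
After interest of €9,575,000.00, pre-tax earnings = €9,073,823.60.
Degree of combined leverage = contribution ÷ (EBIT − I) = €29,252,823.60 ÷ €9,073,823.60 = 3.2239.
EPS therefore changes by 3.2239 × (-17.9%) = -57.7%.

-57.7%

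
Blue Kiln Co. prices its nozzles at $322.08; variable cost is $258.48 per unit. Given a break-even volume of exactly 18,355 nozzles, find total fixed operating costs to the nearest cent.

Each unit contributes $322.08 − $258.48 = $63.60.
Since BE = FC / CM, FC = 18,355 × $63.60 = $1,167,378.00.

$1,167,378.00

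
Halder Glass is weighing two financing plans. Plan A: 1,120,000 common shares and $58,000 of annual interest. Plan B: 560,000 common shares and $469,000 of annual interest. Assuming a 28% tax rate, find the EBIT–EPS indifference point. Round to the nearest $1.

$880,000

At indifference, (EBIT − 58,000)(1 − t)/1,120,000 = (EBIT − 469,000)(1 − t)/560,000.
The (1 − t) factor cancels: (EBIT − 58,000) × 560,000 = (EBIT − 469,000) × 1,120,000.
EBIT × (1,120,000 − 560,000) = 469,000 × 1,120,000 − 58,000 × 560,000 = 492,800,000,000, so EBIT = 492,800,000,000 ÷ 560,000 = 880,000.00.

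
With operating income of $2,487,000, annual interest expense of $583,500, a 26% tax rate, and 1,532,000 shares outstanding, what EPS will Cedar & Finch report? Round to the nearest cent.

Interest = $583,500.00, so EBT = $2,487,000 − $583,500.00 = $1,903,500.00.
Net income = $1,903,500.00 × (1 − 0.26) = $1,408,590.00.
Per share: $1,408,590.00 / 1,532,000 shares = $0.92.

$0.92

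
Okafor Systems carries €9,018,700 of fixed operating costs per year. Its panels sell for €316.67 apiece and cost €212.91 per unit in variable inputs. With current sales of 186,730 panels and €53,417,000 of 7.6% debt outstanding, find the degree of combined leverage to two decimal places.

3.08

Total contribution margin = 186,730 × €103.76 = €19,375,104.80.
Subtracting fixed costs: EBIT = €19,375,104.80 − €9,018,700 = €10,356,404.80. Interest = €4,059,692.00, so EBIT − I = €6,296,712.80.
Degree of total leverage = total CM / (EBIT − interest) = €19,375,104.80 / €6,296,712.80 = 3.0770.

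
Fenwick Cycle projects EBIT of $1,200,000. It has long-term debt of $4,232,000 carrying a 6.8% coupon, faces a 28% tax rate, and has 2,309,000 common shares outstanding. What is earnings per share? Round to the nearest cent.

Interest = $287,776.00, so EBT = $1,200,000 − $287,776.00 = $912,224.00.
After tax at 28%: net income = $912,224.00 × 0.72 = $656,801.28.
Per share: $656,801.28 / 2,309,000 shares = $0.28.

$0.28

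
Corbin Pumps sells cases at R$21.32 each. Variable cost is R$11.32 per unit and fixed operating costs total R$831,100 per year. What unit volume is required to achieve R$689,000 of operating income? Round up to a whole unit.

Contribution margin per unit = R$21.32 − R$11.32 = R$10.00.
Required volume = (fixed costs + target profit) ÷ CM = (R$831,100 + R$689,000) ÷ R$10.00 = 152,010.00, so 152,010 cases.

152,010 cases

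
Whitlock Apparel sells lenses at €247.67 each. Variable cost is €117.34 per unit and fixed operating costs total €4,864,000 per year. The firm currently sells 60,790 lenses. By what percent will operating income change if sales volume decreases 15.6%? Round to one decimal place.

-40.4%

Total contribution margin = 60,790 × €130.33 = €7,922,760.70.
EBIT = €7,922,760.70 − €4,864,000 = €3,058,760.70.
Degree of operating leverage = €7,922,760.70 / €3,058,760.70 = 2.5902.
So EBIT moves 2.5902 × (-15.6%) = -40.4%.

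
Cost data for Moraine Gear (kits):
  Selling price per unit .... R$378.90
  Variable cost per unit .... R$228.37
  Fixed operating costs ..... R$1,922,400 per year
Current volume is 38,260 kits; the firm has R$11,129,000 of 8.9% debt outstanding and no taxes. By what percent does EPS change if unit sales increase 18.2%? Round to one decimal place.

+36.8%

Total contribution margin = 38,260 × R$150.53 = R$5,759,277.80.
Subtracting fixed costs: EBIT = R$5,759,277.80 − R$1,922,400 = R$3,836,877.80.
After interest of R$990,481.00, pre-tax earnings = R$2,846,396.80.
DCL = total CM / (EBIT − I) = R$5,759,277.80 / R$2,846,396.80 = 2.0234.
%ΔEPS = DCL × %ΔSales = 2.0234 × +18.2% = +36.8%.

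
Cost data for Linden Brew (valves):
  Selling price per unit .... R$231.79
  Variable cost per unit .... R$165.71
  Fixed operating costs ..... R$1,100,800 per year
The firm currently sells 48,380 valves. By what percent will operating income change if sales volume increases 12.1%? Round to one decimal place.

Contribution at this volume is 48,380 × R$66.08 = R$3,196,950.40.
Operating income = contribution − fixed costs = R$3,196,950.40 − R$1,100,800 = R$2,096,150.40.
So DOL = total CM / EBIT = R$3,196,950.40 / R$2,096,150.40 = 1.5252.
Operating income changes by 1.5252 × +12.1% = +18.5%.

+18.5%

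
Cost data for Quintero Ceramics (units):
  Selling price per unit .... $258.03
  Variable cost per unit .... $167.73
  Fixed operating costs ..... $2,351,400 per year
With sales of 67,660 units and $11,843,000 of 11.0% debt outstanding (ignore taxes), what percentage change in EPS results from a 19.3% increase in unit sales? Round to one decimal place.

+48.0%

Contribution at this volume is 67,660 × $90.30 = $6,109,698.00.
Operating income = contribution − fixed costs = $6,109,698.00 − $2,351,400 = $3,758,298.00.
Interest = $1,302,730.00, so EBIT − I = $2,455,568.00.
DCL = total CM / (EBIT − I) = $6,109,698.00 / $2,455,568.00 = 2.4881.
EPS therefore changes by 2.4881 × (+19.3%) = +48.0%.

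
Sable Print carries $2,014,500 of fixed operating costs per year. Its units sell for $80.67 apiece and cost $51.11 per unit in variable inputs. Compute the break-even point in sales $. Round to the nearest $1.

$5,497,622

Contribution margin per unit = $80.67 − $51.11 = $29.56, a CM ratio of $29.56 ÷ $80.67 = 0.3664.
Break-even sales = FC ÷ CM ratio = $2,014,500 × $80.67 / $29.56 = $5,497,622.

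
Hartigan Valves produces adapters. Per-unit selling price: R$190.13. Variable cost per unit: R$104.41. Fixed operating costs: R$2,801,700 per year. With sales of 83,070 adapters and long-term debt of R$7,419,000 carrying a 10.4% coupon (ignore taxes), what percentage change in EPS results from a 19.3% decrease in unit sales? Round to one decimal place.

Contribution at this volume is 83,070 × R$85.72 = R$7,120,760.40.
Subtracting fixed costs: EBIT = R$7,120,760.40 − R$2,801,700 = R$4,319,060.40.
Interest = R$771,576.00, so EBIT − I = R$3,547,484.40.
DCL = total CM / (EBIT − I) = R$7,120,760.40 / R$3,547,484.40 = 2.0073.
EPS therefore changes by 2.0073 × (-19.3%) = -38.7%.

-38.7%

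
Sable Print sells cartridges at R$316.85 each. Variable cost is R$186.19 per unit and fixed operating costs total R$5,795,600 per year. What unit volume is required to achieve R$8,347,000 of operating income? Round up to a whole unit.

Each unit contributes R$316.85 − R$186.19 = R$130.66.
Units = (FC + target) / CM = (R$5,795,600 + R$8,347,000) / R$130.66 = 108,239.71, so 108,240 cartridges.

108,240 cartridges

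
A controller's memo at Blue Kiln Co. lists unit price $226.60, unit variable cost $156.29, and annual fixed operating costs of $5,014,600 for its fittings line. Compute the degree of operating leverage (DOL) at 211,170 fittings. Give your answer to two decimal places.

1.51

Total contribution margin = 211,170 × $70.31 = $14,847,362.70.
EBIT = $14,847,362.70 − $5,014,600 = $9,832,762.70.
So DOL = total CM / EBIT = $14,847,362.70 / $9,832,762.70 = 1.5100.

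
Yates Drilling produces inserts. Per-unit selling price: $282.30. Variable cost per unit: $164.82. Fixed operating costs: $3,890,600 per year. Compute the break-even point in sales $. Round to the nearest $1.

Contribution margin per unit = $282.30 − $164.82 = $117.48, a CM ratio of $117.48 ÷ $282.30 = 0.4162.
Break-even sales = FC ÷ CM ratio = $3,890,600 × $282.30 / $117.48 = $9,348,965.

$9,348,965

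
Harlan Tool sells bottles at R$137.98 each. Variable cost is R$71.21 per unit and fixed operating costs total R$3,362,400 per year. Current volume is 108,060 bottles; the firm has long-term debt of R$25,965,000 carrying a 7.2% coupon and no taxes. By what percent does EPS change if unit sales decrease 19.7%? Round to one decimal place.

Total contribution margin = 108,060 × R$66.77 = R$7,215,166.20.
EBIT = R$7,215,166.20 − R$3,362,400 = R$3,852,766.20.
Interest = R$1,869,480.00, so EBIT − I = R$1,983,286.20.
Degree of combined leverage = contribution ÷ (EBIT − I) = R$7,215,166.20 ÷ R$1,983,286.20 = 3.6380.
EPS therefore changes by 3.6380 × (-19.7%) = -71.7%.

-71.7%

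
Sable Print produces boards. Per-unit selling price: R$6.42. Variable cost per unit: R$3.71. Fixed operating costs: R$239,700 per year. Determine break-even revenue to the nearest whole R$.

CM per unit = R$6.42 − R$3.71 = R$2.71; CM ratio = R$2.71 / R$6.42 = 0.4221.
Break-even revenue = fixed costs × price ÷ CM = R$239,700 × R$6.42 ÷ R$2.71 = R$567,850.

R$567,850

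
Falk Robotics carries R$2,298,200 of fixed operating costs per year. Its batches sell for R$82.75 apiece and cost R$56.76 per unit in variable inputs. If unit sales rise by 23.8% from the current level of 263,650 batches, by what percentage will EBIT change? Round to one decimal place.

+35.8%

Total contribution margin = 263,650 × R$25.99 = R$6,852,263.50.
Subtracting fixed costs: EBIT = R$6,852,263.50 − R$2,298,200 = R$4,554,063.50.
Degree of operating leverage = R$6,852,263.50 / R$4,554,063.50 = 1.5046.
%ΔEBIT = DOL × %ΔSales = 1.5046 × +23.8% = +35.8%.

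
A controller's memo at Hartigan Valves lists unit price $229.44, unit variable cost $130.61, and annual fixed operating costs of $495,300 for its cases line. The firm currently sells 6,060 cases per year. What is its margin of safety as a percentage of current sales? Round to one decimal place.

17.3%

Each unit contributes $229.44 − $130.61 = $98.83. Break-even units = $495,300 ÷ $98.83 = 5,011.64; break-even revenue = 5,011.64 × $229.44 = $1,149,869.80.
Current sales = 6,060 × $229.44 = $1,390,406.40.
Margin of safety = ($1,390,406.40 − $1,149,869.80) ÷ $1,390,406.40 = 17.3%.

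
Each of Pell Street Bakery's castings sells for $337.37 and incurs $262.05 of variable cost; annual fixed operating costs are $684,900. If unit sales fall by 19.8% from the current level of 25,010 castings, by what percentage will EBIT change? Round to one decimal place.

-31.1%

Total contribution margin = 25,010 × $75.32 = $1,883,753.20.
Subtracting fixed costs: EBIT = $1,883,753.20 − $684,900 = $1,198,853.20.
DOL = contribution ÷ EBIT = $1,883,753.20 ÷ $1,198,853.20 = 1.5713.
So EBIT moves 1.5713 × (-19.8%) = -31.1%.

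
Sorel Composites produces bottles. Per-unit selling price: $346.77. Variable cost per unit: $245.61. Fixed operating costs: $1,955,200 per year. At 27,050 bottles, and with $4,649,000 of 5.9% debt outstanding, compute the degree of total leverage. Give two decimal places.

At 27,050 units, contribution = 27,050 × $101.16 = $2,736,378.00.
EBIT = $2,736,378.00 − $1,955,200 = $781,178.00. Interest = $274,291.00.
DOL = $2,736,378.00 ÷ $781,178.00 = 3.5029; DFL = $781,178.00 ÷ $506,887.00 = 1.5411.
DCL = DOL × DFL = 3.5029 × 1.5411 = 5.3983.

5.40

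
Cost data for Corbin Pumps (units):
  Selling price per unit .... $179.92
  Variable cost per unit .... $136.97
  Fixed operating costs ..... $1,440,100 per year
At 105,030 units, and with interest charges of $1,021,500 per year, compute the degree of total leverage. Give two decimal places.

Contribution at this volume is 105,030 × $42.95 = $4,511,038.50.
Subtracting fixed costs: EBIT = $4,511,038.50 − $1,440,100 = $3,070,938.50. Interest = $1,021,500.00.
DOL = $4,511,038.50 ÷ $3,070,938.50 = 1.4689; DFL = $3,070,938.50 ÷ $2,049,438.50 = 1.4984.
Combined leverage = 1.4689 × 1.4984 = 2.2010.

2.20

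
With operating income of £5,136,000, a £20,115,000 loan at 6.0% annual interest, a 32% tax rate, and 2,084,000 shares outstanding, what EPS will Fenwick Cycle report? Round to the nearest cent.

£1.28

Pre-tax income = £5,136,000 − £1,206,900.00 = £3,929,100.00.
After tax at 32%: net income = £3,929,100.00 × 0.68 = £2,671,788.00.
Per share: £2,671,788.00 / 2,084,000 shares = £1.28.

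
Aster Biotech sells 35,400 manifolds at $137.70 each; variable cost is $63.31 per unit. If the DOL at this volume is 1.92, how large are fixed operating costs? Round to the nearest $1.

Total contribution margin = 35,400 × $74.39 = $2,633,406.00.
Since DOL = CM ÷ EBIT, EBIT = $2,633,406.00 ÷ 1.92 = $1,371,565.62.
And FC = contribution − EBIT = $2,633,406.00 − $1,371,565.62 = $1,261,840.

$1,261,840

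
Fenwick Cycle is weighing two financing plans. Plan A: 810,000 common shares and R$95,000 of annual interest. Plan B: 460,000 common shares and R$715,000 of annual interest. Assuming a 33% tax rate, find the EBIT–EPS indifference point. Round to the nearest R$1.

Set EPS_A = EPS_B: (EBIT − R$95,000)(1 − 0.33) ÷ 810,000 = (EBIT − R$715,000)(1 − 0.33) ÷ 460,000.
Cancelling (1 − t) and cross-multiplying: 460,000·(EBIT − 95,000) = 810,000·(EBIT − 715,000).
EBIT × (810,000 − 460,000) = 715,000 × 810,000 − 95,000 × 460,000 = 535,450,000,000, so EBIT = 535,450,000,000 ÷ 350,000 = 1,529,857.14.

R$1,529,857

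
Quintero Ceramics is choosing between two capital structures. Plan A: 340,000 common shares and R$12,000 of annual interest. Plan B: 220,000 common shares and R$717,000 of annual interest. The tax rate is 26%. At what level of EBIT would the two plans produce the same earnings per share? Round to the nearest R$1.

R$2,009,500

At indifference, (EBIT − 12,000)(1 − t)/340,000 = (EBIT − 717,000)(1 − t)/220,000.
The (1 − t) factor cancels: (EBIT − 12,000) × 220,000 = (EBIT − 717,000) × 340,000.
EBIT × (340,000 − 220,000) = 717,000 × 340,000 − 12,000 × 220,000 = 241,140,000,000, so EBIT = 241,140,000,000 ÷ 120,000 = 2,009,500.00.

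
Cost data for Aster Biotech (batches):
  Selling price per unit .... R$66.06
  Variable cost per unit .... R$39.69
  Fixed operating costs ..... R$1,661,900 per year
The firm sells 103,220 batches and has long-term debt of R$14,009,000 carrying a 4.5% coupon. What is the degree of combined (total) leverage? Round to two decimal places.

6.34

At 103,220 units, contribution = 103,220 × R$26.37 = R$2,721,911.40.
EBIT = R$2,721,911.40 − R$1,661,900 = R$1,060,011.40. Interest = R$630,405.00.
DOL = R$2,721,911.40 ÷ R$1,060,011.40 = 2.5678; DFL = R$1,060,011.40 ÷ R$429,606.40 = 2.4674.
Combined leverage = 2.5678 × 2.4674 = 6.3358.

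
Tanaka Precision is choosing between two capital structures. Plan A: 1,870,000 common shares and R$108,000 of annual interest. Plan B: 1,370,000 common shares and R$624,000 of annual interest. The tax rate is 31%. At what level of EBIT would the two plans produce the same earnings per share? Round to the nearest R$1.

At indifference, (EBIT − 108,000)(1 − t)/1,870,000 = (EBIT − 624,000)(1 − t)/1,370,000.
Cancelling (1 − t) and cross-multiplying: 1,370,000·(EBIT − 108,000) = 1,870,000·(EBIT − 624,000).
EBIT × (1,870,000 − 1,370,000) = 624,000 × 1,870,000 − 108,000 × 1,370,000 = 1,018,920,000,000, so EBIT = 1,018,920,000,000 ÷ 500,000 = 2,037,840.00.

R$2,037,840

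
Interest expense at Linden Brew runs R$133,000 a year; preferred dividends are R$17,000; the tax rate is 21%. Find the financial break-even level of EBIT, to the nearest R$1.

R$154,519

Preferred dividends are paid after tax, so their pre-tax equivalent is R$17,000 ÷ (1 − 0.21) = R$21,518.99.
Financial break-even EBIT = interest + D_p ÷ (1 − t) = R$133,000 + R$21,518.99 = R$154,518.99.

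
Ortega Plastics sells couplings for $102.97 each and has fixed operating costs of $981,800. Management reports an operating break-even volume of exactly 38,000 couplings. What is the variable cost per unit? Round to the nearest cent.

At break-even, FC = Q × (P − VC), so P − VC = $981,800 ÷ 38,000 = $25.8368.
Variable cost per unit = $102.97 − $25.8368 = $77.13.

$77.13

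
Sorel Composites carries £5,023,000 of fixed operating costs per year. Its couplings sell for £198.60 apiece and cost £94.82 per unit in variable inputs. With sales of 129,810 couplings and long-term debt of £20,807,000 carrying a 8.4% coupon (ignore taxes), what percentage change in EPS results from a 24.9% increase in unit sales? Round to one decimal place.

+50.1%

Contribution at this volume is 129,810 × £103.78 = £13,471,681.80.
EBIT = £13,471,681.80 − £5,023,000 = £8,448,681.80.
Interest = £1,747,788.00, so EBIT − I = £6,700,893.80.
DCL = total CM / (EBIT − I) = £13,471,681.80 / £6,700,893.80 = 2.0104.
EPS therefore changes by 2.0104 × (+24.9%) = +50.1%.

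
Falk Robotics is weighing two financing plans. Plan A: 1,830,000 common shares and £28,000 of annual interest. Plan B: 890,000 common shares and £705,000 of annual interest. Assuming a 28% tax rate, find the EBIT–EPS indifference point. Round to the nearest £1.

Set EPS_A = EPS_B: (EBIT − £28,000)(1 − 0.28) ÷ 1,830,000 = (EBIT − £705,000)(1 − 0.28) ÷ 890,000.
Cancelling (1 − t) and cross-multiplying: 890,000·(EBIT − 28,000) = 1,830,000·(EBIT − 705,000).
Solving, EBIT = (705,000·1,830,000 − 28,000·890,000) / (1,830,000 − 890,000) = 1,265,230,000,000 / 940,000 = 1,345,989.36.

£1,345,989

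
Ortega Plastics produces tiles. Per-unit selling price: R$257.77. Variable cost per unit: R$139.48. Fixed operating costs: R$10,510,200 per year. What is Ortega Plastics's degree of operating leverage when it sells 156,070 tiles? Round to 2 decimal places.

At 156,070 units, contribution = 156,070 × R$118.29 = R$18,461,520.30.
EBIT = R$18,461,520.30 − R$10,510,200 = R$7,951,320.30.
Degree of operating leverage = R$18,461,520.30 / R$7,951,320.30 = 2.3218.

2.32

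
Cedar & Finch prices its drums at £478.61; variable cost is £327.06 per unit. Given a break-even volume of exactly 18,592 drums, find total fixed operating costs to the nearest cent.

Each unit contributes £478.61 − £327.06 = £151.55.
Since BE = FC / CM, FC = 18,592 × £151.55 = £2,817,617.60.

£2,817,617.60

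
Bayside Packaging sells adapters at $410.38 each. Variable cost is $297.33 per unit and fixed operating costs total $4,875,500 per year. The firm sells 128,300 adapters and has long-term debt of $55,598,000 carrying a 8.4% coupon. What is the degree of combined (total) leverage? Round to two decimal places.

Contribution at this volume is 128,300 × $113.05 = $14,504,315.00.
EBIT = $14,504,315.00 − $4,875,500 = $9,628,815.00. Interest = $4,670,232.00, so EBIT − I = $4,958,583.00.
DCL = contribution ÷ (EBIT − I) = $14,504,315.00 ÷ $4,958,583.00 = 2.9251.

2.93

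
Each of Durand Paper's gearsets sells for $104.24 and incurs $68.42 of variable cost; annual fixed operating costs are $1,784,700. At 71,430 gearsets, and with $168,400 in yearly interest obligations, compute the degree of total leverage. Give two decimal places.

Total contribution margin = 71,430 × $35.82 = $2,558,622.60.
Operating income = contribution − fixed costs = $2,558,622.60 − $1,784,700 = $773,922.60. Interest = $168,400.00.
DOL = $2,558,622.60 ÷ $773,922.60 = 3.3060; DFL = $773,922.60 ÷ $605,522.60 = 1.2781.
DCL = DOL × DFL = 3.3060 × 1.2781 = 4.2254.

4.23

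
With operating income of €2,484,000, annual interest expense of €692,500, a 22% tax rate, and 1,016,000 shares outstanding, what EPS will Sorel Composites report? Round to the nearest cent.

€1.38

Pre-tax income = €2,484,000 − €692,500.00 = €1,791,500.00.
After tax at 22%: net income = €1,791,500.00 × 0.78 = €1,397,370.00.
EPS = €1,397,370.00 ÷ 1,016,000 = €1.38.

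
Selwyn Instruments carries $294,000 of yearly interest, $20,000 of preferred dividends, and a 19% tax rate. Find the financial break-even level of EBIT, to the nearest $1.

$318,691

Preferred dividends are paid after tax, so their pre-tax equivalent is $20,000 ÷ (1 − 0.19) = $24,691.36.
Financial break-even EBIT = interest + D_p ÷ (1 − t) = $294,000 + $24,691.36 = $318,691.36.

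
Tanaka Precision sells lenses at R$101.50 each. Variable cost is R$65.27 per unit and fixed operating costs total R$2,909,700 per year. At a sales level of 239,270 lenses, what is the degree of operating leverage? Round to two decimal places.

Contribution at this volume is 239,270 × R$36.23 = R$8,668,752.10.
Subtracting fixed costs: EBIT = R$8,668,752.10 − R$2,909,700 = R$5,759,052.10.
DOL = contribution ÷ EBIT = R$8,668,752.10 ÷ R$5,759,052.10 = 1.5052.

1.51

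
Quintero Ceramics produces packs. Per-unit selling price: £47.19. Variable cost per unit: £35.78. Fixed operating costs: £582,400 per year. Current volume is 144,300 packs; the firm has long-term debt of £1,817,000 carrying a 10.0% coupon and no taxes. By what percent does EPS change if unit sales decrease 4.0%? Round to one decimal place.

-7.5%

Contribution at this volume is 144,300 × £11.41 = £1,646,463.00.
Operating income = contribution − fixed costs = £1,646,463.00 − £582,400 = £1,064,063.00.
Interest = £181,700.00, so EBIT − I = £882,363.00.
Degree of combined leverage = contribution ÷ (EBIT − I) = £1,646,463.00 ÷ £882,363.00 = 1.8660.
EPS therefore changes by 1.8660 × (-4.0%) = -7.5%.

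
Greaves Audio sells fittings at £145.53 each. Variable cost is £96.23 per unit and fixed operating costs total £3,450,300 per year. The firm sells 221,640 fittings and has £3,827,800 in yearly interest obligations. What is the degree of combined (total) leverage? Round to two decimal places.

Contribution at this volume is 221,640 × £49.30 = £10,926,852.00.
Operating income = contribution − fixed costs = £10,926,852.00 − £3,450,300 = £7,476,552.00. Interest = £3,827,800.00, so EBIT − I = £3,648,752.00.
DCL = contribution ÷ (EBIT − I) = £10,926,852.00 ÷ £3,648,752.00 = 2.9947.

2.99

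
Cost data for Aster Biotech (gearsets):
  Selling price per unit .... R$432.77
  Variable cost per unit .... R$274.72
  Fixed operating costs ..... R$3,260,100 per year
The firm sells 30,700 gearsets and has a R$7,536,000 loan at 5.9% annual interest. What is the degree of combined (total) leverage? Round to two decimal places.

4.23

Total contribution margin = 30,700 × R$158.05 = R$4,852,135.00.
EBIT = R$4,852,135.00 − R$3,260,100 = R$1,592,035.00. Interest = R$444,624.00, so EBIT − I = R$1,147,411.00.
DCL = contribution ÷ (EBIT − I) = R$4,852,135.00 ÷ R$1,147,411.00 = 4.2288.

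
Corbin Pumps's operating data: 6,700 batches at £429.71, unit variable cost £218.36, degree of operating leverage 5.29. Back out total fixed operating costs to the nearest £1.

£1,148,362

Contribution at this volume is 6,700 × £211.35 = £1,416,045.00.
DOL = contribution / EBIT, so EBIT = £1,416,045.00 / 5.29 = £267,683.36.
And FC = contribution − EBIT = £1,416,045.00 − £267,683.36 = £1,148,362.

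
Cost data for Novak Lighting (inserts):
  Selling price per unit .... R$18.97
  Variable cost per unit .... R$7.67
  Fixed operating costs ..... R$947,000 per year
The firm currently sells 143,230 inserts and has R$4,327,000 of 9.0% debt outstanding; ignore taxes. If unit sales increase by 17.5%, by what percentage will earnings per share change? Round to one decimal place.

+100.4%

At 143,230 units, contribution = 143,230 × R$11.30 = R$1,618,499.00.
Operating income = contribution − fixed costs = R$1,618,499.00 − R$947,000 = R$671,499.00.
Interest = R$389,430.00, so EBIT − I = R$282,069.00.
DCL = total CM / (EBIT − I) = R$1,618,499.00 / R$282,069.00 = 5.7380.
EPS therefore changes by 5.7380 × (+17.5%) = +100.4%.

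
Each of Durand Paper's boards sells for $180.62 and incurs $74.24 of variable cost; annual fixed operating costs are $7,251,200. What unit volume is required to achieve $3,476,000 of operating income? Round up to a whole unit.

100,839 boards

Unit CM = price − variable cost = $180.62 − $74.24 = $106.38.
Required volume = (fixed costs + target profit) ÷ CM = ($7,251,200 + $3,476,000) ÷ $106.38 = 100,838.50, so 100,839 boards.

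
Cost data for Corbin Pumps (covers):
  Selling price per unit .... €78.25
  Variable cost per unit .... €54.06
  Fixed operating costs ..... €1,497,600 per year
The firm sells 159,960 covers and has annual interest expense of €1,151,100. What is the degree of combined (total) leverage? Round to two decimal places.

3.17

Contribution at this volume is 159,960 × €24.19 = €3,869,432.40.
Subtracting fixed costs: EBIT = €3,869,432.40 − €1,497,600 = €2,371,832.40. Interest = €1,151,100.00, so EBIT − I = €1,220,732.40.
Degree of total leverage = total CM / (EBIT − interest) = €3,869,432.40 / €1,220,732.40 = 3.1698.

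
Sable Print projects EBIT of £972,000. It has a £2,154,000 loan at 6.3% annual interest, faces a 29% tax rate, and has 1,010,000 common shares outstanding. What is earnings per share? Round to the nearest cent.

£0.59

Interest = £135,702.00, so EBT = £972,000 − £135,702.00 = £836,298.00.
After tax at 29%: net income = £836,298.00 × 0.71 = £593,771.58.
Per share: £593,771.58 / 1,010,000 shares = £0.59.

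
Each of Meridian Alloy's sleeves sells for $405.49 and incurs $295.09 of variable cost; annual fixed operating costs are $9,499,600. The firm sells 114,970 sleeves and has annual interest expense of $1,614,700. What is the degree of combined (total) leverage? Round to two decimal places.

8.04

Total contribution margin = 114,970 × $110.40 = $12,692,688.00.
Subtracting fixed costs: EBIT = $12,692,688.00 − $9,499,600 = $3,193,088.00. Interest = $1,614,700.00.
DOL = $12,692,688.00 ÷ $3,193,088.00 = 3.9751; DFL = $3,193,088.00 ÷ $1,578,388.00 = 2.0230.
Combined leverage = 3.9751 × 2.0230 = 8.0416.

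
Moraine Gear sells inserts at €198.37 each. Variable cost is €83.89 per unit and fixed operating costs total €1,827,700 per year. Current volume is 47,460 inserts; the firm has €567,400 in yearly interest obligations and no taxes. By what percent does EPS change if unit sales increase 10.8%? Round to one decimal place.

At 47,460 units, contribution = 47,460 × €114.48 = €5,433,220.80.
Subtracting fixed costs: EBIT = €5,433,220.80 − €1,827,700 = €3,605,520.80.
After interest of €567,400.00, pre-tax earnings = €3,038,120.80.
DCL = total CM / (EBIT − I) = €5,433,220.80 / €3,038,120.80 = 1.7883.
EPS therefore changes by 1.7883 × (+10.8%) = +19.3%.

+19.3%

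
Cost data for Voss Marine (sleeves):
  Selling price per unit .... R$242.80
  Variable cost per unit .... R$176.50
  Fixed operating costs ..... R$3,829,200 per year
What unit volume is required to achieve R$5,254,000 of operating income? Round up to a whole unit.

137,002 sleeves

Each unit contributes R$242.80 − R$176.50 = R$66.30.
Required volume = (fixed costs + target profit) ÷ CM = (R$3,829,200 + R$5,254,000) ÷ R$66.30 = 137,001.51, so 137,002 sleeves.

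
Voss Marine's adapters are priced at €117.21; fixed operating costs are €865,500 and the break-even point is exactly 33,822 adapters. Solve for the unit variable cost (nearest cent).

€91.62

Contribution per unit must be FC / Q = €865,500 / 33,822 = €25.5899.
Variable cost per unit = €117.21 − €25.5899 = €91.62.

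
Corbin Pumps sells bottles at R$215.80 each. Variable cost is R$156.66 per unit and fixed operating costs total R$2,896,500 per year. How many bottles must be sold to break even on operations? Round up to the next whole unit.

48,978 bottles

Contribution margin per unit = R$215.80 − R$156.66 = R$59.14.
Break-even volume = fixed costs ÷ CM per unit = R$2,896,500 ÷ R$59.14 = 48,977.00, so 48,978 bottles.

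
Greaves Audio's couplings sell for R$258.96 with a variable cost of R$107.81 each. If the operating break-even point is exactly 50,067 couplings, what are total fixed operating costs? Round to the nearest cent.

R$7,567,627.05

Contribution margin per unit = R$258.96 − R$107.81 = R$151.15.
Fixed costs = break-even units × CM = 50,067 × R$151.15 = R$7,567,627.05.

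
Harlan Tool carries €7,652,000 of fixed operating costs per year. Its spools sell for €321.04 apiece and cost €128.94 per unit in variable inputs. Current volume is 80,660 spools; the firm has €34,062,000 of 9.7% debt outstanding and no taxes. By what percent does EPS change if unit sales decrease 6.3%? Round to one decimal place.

Total contribution margin = 80,660 × €192.10 = €15,494,786.00.
Operating income = contribution − fixed costs = €15,494,786.00 − €7,652,000 = €7,842,786.00.
After interest of €3,304,014.00, pre-tax earnings = €4,538,772.00.
DCL = total CM / (EBIT − I) = €15,494,786.00 / €4,538,772.00 = 3.4139.
EPS therefore changes by 3.4139 × (-6.3%) = -21.5%.

-21.5%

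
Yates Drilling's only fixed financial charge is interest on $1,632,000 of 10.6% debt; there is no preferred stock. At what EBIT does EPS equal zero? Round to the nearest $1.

Annual interest = 10.6% × $1,632,000 = $172,992.00.
With no preferred dividends, EPS = 0 when EBIT exactly covers interest, so the financial break-even EBIT is $172,992.00.

$172,992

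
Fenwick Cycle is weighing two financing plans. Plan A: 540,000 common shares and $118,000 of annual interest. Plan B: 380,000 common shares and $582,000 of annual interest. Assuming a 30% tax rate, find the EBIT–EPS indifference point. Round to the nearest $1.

$1,684,000

At indifference, (EBIT − 118,000)(1 − t)/540,000 = (EBIT − 582,000)(1 − t)/380,000.
Cancelling (1 − t) and cross-multiplying: 380,000·(EBIT − 118,000) = 540,000·(EBIT − 582,000).
EBIT × (540,000 − 380,000) = 582,000 × 540,000 − 118,000 × 380,000 = 269,440,000,000, so EBIT = 269,440,000,000 ÷ 160,000 = 1,684,000.00.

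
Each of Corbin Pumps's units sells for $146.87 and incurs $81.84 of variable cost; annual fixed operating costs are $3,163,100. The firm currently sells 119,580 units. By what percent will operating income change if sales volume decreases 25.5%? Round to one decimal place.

-43.0%

Contribution at this volume is 119,580 × $65.03 = $7,776,287.40.
Operating income = contribution − fixed costs = $7,776,287.40 − $3,163,100 = $4,613,187.40.
DOL = contribution ÷ EBIT = $7,776,287.40 ÷ $4,613,187.40 = 1.6857.
Operating income changes by 1.6857 × -25.5% = -43.0%.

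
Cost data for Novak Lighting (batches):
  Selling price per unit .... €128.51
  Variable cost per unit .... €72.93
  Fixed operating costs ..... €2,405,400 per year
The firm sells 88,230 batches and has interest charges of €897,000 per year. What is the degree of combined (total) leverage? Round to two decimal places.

3.06

Contribution at this volume is 88,230 × €55.58 = €4,903,823.40.
EBIT = €4,903,823.40 − €2,405,400 = €2,498,423.40. Interest = €897,000.00, so EBIT − I = €1,601,423.40.
DCL = contribution ÷ (EBIT − I) = €4,903,823.40 ÷ €1,601,423.40 = 3.0622.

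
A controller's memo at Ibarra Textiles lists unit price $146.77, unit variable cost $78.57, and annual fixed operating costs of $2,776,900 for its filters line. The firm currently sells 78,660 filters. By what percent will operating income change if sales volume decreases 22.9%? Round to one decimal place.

Total contribution margin = 78,660 × $68.20 = $5,364,612.00.
EBIT = $5,364,612.00 − $2,776,900 = $2,587,712.00.
Degree of operating leverage = $5,364,612.00 / $2,587,712.00 = 2.0731.
Operating income changes by 2.0731 × -22.9% = -47.5%.

-47.5%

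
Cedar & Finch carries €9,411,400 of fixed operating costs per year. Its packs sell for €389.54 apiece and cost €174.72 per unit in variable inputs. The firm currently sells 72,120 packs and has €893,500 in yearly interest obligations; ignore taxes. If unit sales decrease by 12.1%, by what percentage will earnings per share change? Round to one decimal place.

At 72,120 units, contribution = 72,120 × €214.82 = €15,492,818.40.
Operating income = contribution − fixed costs = €15,492,818.40 − €9,411,400 = €6,081,418.40.
Interest = €893,500.00, so EBIT − I = €5,187,918.40.
Degree of combined leverage = contribution ÷ (EBIT − I) = €15,492,818.40 ÷ €5,187,918.40 = 2.9863.
%ΔEPS = DCL × %ΔSales = 2.9863 × -12.1% = -36.1%.

-36.1%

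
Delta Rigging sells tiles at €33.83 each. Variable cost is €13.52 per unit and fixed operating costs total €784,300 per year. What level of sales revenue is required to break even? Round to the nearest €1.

CM per unit = €33.83 − €13.52 = €20.31; CM ratio = €20.31 / €33.83 = 0.6004.
Break-even revenue = fixed costs × price ÷ CM = €784,300 × €33.83 ÷ €20.31 = €1,306,394.

€1,306,394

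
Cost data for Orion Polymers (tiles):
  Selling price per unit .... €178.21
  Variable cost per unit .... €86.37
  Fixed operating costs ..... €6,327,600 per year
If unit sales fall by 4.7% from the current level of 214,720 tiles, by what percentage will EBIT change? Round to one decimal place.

-6.9%

At 214,720 units, contribution = 214,720 × €91.84 = €19,719,884.80.
Operating income = contribution − fixed costs = €19,719,884.80 − €6,327,600 = €13,392,284.80.
DOL = contribution ÷ EBIT = €19,719,884.80 ÷ €13,392,284.80 = 1.4725.
So EBIT moves 1.4725 × (-4.7%) = -6.9%.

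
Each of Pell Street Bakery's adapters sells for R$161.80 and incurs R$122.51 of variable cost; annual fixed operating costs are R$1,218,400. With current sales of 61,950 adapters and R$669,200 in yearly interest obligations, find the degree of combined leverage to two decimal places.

4.45

Total contribution margin = 61,950 × R$39.29 = R$2,434,015.50.
EBIT = R$2,434,015.50 − R$1,218,400 = R$1,215,615.50. Interest = R$669,200.00.
DOL = R$2,434,015.50 ÷ R$1,215,615.50 = 2.0023; DFL = R$1,215,615.50 ÷ R$546,415.50 = 2.2247.
DCL = DOL × DFL = 2.0023 × 2.2247 = 4.4545.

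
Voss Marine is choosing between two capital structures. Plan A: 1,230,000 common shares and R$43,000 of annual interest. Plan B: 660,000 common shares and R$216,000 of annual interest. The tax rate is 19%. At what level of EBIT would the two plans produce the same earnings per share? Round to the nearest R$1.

At indifference, (EBIT − 43,000)(1 − t)/1,230,000 = (EBIT − 216,000)(1 − t)/660,000.
Cancelling (1 − t) and cross-multiplying: 660,000·(EBIT − 43,000) = 1,230,000·(EBIT − 216,000).
EBIT × (1,230,000 − 660,000) = 216,000 × 1,230,000 − 43,000 × 660,000 = 237,300,000,000, so EBIT = 237,300,000,000 ÷ 570,000 = 416,315.79.

R$416,316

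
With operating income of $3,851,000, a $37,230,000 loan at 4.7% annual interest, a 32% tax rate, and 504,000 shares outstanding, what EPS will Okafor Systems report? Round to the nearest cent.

Interest = $1,749,810.00, so EBT = $3,851,000 − $1,749,810.00 = $2,101,190.00.
After tax at 32%: net income = $2,101,190.00 × 0.68 = $1,428,809.20.
EPS = $1,428,809.20 ÷ 504,000 = $2.83.

$2.83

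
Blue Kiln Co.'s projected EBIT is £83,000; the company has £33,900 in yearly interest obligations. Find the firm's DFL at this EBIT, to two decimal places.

1.69

Annual interest charges come to £33,900.00.
Degree of financial leverage = EBIT / (EBIT − interest) = £83,000 / £49,100.00 = 1.6904.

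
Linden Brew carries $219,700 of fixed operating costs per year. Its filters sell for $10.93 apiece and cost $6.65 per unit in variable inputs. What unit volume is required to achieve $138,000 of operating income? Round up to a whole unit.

Contribution margin per unit = $10.93 − $6.65 = $4.28.
Required volume = (fixed costs + target profit) ÷ CM = ($219,700 + $138,000) ÷ $4.28 = 83,574.77, so 83,575 filters.

83,575 filters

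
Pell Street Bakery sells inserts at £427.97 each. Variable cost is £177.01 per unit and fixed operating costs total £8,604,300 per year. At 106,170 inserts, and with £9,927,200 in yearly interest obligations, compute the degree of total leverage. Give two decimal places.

3.28

Total contribution margin = 106,170 × £250.96 = £26,644,423.20.
Subtracting fixed costs: EBIT = £26,644,423.20 − £8,604,300 = £18,040,123.20. Interest = £9,927,200.00, so EBIT − I = £8,112,923.20.
Degree of total leverage = total CM / (EBIT − interest) = £26,644,423.20 / £8,112,923.20 = 3.2842.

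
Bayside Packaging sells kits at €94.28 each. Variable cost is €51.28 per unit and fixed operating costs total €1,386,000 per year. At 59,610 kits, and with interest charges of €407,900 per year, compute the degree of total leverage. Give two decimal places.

At 59,610 units, contribution = 59,610 × €43.00 = €2,563,230.00.
Subtracting fixed costs: EBIT = €2,563,230.00 − €1,386,000 = €1,177,230.00. Interest = €407,900.00, so EBIT − I = €769,330.00.
DCL = contribution ÷ (EBIT − I) = €2,563,230.00 ÷ €769,330.00 = 3.3318.

3.33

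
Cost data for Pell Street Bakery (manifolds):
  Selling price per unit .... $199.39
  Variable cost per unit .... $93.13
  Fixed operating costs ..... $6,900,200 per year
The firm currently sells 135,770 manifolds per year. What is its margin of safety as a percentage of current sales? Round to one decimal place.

52.2%

Unit CM = price − variable cost = $199.39 − $93.13 = $106.26. Break-even units = $6,900,200 ÷ $106.26 = 64,936.95; break-even revenue = 64,936.95 × $199.39 = $12,947,777.88.
Actual sales revenue = 135,770 × $199.39 = $27,071,180.30.
Margin of safety = ($27,071,180.30 − $12,947,777.88) ÷ $27,071,180.30 = 52.2%.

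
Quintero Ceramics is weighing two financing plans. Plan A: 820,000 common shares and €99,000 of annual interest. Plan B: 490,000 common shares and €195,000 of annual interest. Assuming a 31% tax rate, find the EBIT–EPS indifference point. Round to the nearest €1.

€337,545

At indifference, (EBIT − 99,000)(1 − t)/820,000 = (EBIT − 195,000)(1 − t)/490,000.
The (1 − t) factor cancels: (EBIT − 99,000) × 490,000 = (EBIT − 195,000) × 820,000.
Solving, EBIT = (195,000·820,000 − 99,000·490,000) / (820,000 − 490,000) = 111,390,000,000 / 330,000 = 337,545.45.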